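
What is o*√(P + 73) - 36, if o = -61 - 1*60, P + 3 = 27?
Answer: -36 - 121*√97 ≈ -1227.7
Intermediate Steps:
P = 24 (P = -3 + 27 = 24)
o = -121 (o = -61 - 60 = -121)
o*√(P + 73) - 36 = -121*√(24 + 73) - 36 = -121*√97 - 36 = -36 - 121*√97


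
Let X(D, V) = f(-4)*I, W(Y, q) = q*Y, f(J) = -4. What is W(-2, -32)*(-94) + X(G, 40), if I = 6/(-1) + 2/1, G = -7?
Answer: -6000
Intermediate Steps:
W(Y, q) = Y*q
I = -4 (I = 6*(-1) + 2*1 = -6 + 2 = -4)
X(D, V) = 16 (X(D, V) = -4*(-4) = 16)
W(-2, -32)*(-94) + X(G, 40) = -2*(-32)*(-94) + 16 = 64*(-94) + 16 = -6016 + 16 = -6000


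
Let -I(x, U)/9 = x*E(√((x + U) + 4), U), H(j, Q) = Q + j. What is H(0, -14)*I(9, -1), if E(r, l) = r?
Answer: 2268*√3 ≈ 3928.3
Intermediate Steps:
I(x, U) = -9*x*√(4 + U + x) (I(x, U) = -9*x*√((x + U) + 4) = -9*x*√((U + x) + 4) = -9*x*√(4 + U + x))
H(0, -14)*I(9, -1) = (-14 + 0)*(-9*9*√(4 - 1 + 9)) = -(-126)*9*√12 = -(-126)*9*2*√3 = -(-2268)*√3 = 2268*√3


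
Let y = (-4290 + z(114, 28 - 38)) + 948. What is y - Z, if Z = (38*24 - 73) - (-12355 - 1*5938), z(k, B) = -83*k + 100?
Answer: -31836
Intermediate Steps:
z(k, B) = 100 - 83*k
y = -12704 (y = (-4290 + (100 - 83*114)) + 948 = (-4290 + (100 - 9462)) + 948 = (-4290 - 9362) + 948 = -13652 + 948 = -12704)
Z = 19132 (Z = (912 - 73) - (-12355 - 5938) = 839 - 1*(-18293) = 839 + 18293 = 19132)
y - Z = -12704 - 1*19132 = -12704 - 19132 = -31836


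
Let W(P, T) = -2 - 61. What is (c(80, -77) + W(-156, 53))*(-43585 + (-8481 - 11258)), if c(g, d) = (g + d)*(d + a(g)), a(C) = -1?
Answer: 18807228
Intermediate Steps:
c(g, d) = (-1 + d)*(d + g) (c(g, d) = (g + d)*(d - 1) = (d + g)*(-1 + d) = (-1 + d)*(d + g))
W(P, T) = -63
(c(80, -77) + W(-156, 53))*(-43585 + (-8481 - 11258)) = (((-77)² - 1*(-77) - 1*80 - 77*80) - 63)*(-43585 + (-8481 - 11258)) = ((5929 + 77 - 80 - 6160) - 63)*(-43585 - 19739) = (-234 - 63)*(-63324) = -297*(-63324) = 18807228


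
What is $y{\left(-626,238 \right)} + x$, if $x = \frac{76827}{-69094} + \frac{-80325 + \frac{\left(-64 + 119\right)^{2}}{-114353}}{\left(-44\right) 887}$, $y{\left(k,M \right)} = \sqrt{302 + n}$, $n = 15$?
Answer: $\frac{36472506578429}{38545546508887} + \sqrt{317} \approx 18.751$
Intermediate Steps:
$y{\left(k,M \right)} = \sqrt{317}$ ($y{\left(k,M \right)} = \sqrt{302 + 15} = \sqrt{317}$)
$x = \frac{36472506578429}{38545546508887}$ ($x = 76827 \left(- \frac{1}{69094}\right) + \frac{-80325 + 55^{2} \left(- \frac{1}{114353}\right)}{-39028} = - \frac{76827}{69094} + \left(-80325 + 3025 \left(- \frac{1}{114353}\right)\right) \left(- \frac{1}{39028}\right) = - \frac{76827}{69094} + \left(-80325 - \frac{3025}{114353}\right) \left(- \frac{1}{39028}\right) = - \frac{76827}{69094} - - \frac{4592703875}{2231484442} = - \frac{76827}{69094} + \frac{4592703875}{2231484442} = \frac{36472506578429}{38545546508887} \approx 0.94622$)
$y{\left(-626,238 \right)} + x = \sqrt{317} + \frac{36472506578429}{38545546508887} = \frac{36472506578429}{38545546508887} + \sqrt{317}$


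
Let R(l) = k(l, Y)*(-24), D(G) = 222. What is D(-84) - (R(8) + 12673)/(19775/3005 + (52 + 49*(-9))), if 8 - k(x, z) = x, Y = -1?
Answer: 58639621/229834 ≈ 255.14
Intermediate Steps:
k(x, z) = 8 - x
R(l) = -192 + 24*l (R(l) = (8 - l)*(-24) = -192 + 24*l)
D(-84) - (R(8) + 12673)/(19775/3005 + (52 + 49*(-9))) = 222 - ((-192 + 24*8) + 12673)/(19775/3005 + (52 + 49*(-9))) = 222 - ((-192 + 192) + 12673)/(19775*(1/3005) + (52 - 441)) = 222 - (0 + 12673)/(3955/601 - 389) = 222 - 12673/(-229834/601) = 222 - 12673*(-601)/229834 = 222 - 1*(-7616473/229834) = 222 + 7616473/229834 = 58639621/229834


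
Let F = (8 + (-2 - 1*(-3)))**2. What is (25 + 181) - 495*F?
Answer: -39889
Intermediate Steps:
F = 81 (F = (8 + (-2 + 3))**2 = (8 + 1)**2 = 9**2 = 81)
(25 + 181) - 495*F = (25 + 181) - 495*81 = 206 - 40095 = -39889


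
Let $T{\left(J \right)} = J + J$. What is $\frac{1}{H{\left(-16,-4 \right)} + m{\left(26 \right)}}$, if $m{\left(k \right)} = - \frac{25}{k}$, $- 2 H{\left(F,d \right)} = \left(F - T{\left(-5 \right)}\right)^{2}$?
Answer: $- \frac{26}{493} \approx -0.052738$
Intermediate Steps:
$T{\left(J \right)} = 2 J$
$H{\left(F,d \right)} = - \frac{\left(10 + F\right)^{2}}{2}$ ($H{\left(F,d \right)} = - \frac{\left(F - 2 \left(-5\right)\right)^{2}}{2} = - \frac{\left(F - -10\right)^{2}}{2} = - \frac{\left(F + 10\right)^{2}}{2} = - \frac{\left(10 + F\right)^{2}}{2}$)
$\frac{1}{H{\left(-16,-4 \right)} + m{\left(26 \right)}} = \frac{1}{- \frac{\left(10 - 16\right)^{2}}{2} - \frac{25}{26}} = \frac{1}{- \frac{\left(-6\right)^{2}}{2} - \frac{25}{26}} = \frac{1}{\left(- \frac{1}{2}\right) 36 - \frac{25}{26}} = \frac{1}{-18 - \frac{25}{26}} = \frac{1}{- \frac{493}{26}} = - \frac{26}{493}$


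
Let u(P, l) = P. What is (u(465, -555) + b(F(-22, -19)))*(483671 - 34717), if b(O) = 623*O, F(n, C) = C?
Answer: -5105504888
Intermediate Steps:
(u(465, -555) + b(F(-22, -19)))*(483671 - 34717) = (465 + 623*(-19))*(483671 - 34717) = (465 - 11837)*448954 = -11372*448954 = -5105504888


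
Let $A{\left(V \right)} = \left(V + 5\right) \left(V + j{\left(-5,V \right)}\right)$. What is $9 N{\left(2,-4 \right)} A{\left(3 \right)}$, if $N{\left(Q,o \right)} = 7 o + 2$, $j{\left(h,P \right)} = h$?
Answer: $3744$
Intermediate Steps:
$N{\left(Q,o \right)} = 2 + 7 o$
$A{\left(V \right)} = \left(-5 + V\right) \left(5 + V\right)$ ($A{\left(V \right)} = \left(V + 5\right) \left(V - 5\right) = \left(5 + V\right) \left(-5 + V\right) = \left(-5 + V\right) \left(5 + V\right)$)
$9 N{\left(2,-4 \right)} A{\left(3 \right)} = 9 \left(2 + 7 \left(-4\right)\right) \left(-25 + 3^{2}\right) = 9 \left(2 - 28\right) \left(-25 + 9\right) = 9 \left(-26\right) \left(-16\right) = \left(-234\right) \left(-16\right) = 3744$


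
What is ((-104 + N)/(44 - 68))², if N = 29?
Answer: 625/64 ≈ 9.7656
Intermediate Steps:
((-104 + N)/(44 - 68))² = ((-104 + 29)/(44 - 68))² = (-75/(-24))² = (-75*(-1/24))² = (25/8)² = 625/64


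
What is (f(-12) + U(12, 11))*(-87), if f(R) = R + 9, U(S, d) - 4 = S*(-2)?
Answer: 2001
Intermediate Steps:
U(S, d) = 4 - 2*S (U(S, d) = 4 + S*(-2) = 4 - 2*S)
f(R) = 9 + R
(f(-12) + U(12, 11))*(-87) = ((9 - 12) + (4 - 2*12))*(-87) = (-3 + (4 - 24))*(-87) = (-3 - 20)*(-87) = -23*(-87) = 2001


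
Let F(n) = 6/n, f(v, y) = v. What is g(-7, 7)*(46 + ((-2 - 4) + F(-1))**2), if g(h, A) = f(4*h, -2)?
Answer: -5320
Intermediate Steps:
g(h, A) = 4*h
g(-7, 7)*(46 + ((-2 - 4) + F(-1))**2) = (4*(-7))*(46 + ((-2 - 4) + 6/(-1))**2) = -28*(46 + (-6 + 6*(-1))**2) = -28*(46 + (-6 - 6)**2) = -28*(46 + (-12)**2) = -28*(46 + 144) = -28*190 = -5320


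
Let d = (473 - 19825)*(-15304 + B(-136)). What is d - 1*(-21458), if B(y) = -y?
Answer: 293552594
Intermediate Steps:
d = 293531136 (d = (473 - 19825)*(-15304 - 1*(-136)) = -19352*(-15304 + 136) = -19352*(-15168) = 293531136)
d - 1*(-21458) = 293531136 - 1*(-21458) = 293531136 + 21458 = 293552594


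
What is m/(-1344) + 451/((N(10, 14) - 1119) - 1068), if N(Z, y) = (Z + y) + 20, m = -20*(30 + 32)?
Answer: 256397/360024 ≈ 0.71217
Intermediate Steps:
m = -1240 (m = -20*62 = -1240)
N(Z, y) = 20 + Z + y
m/(-1344) + 451/((N(10, 14) - 1119) - 1068) = -1240/(-1344) + 451/(((20 + 10 + 14) - 1119) - 1068) = -1240*(-1/1344) + 451/((44 - 1119) - 1068) = 155/168 + 451/(-1075 - 1068) = 155/168 + 451/(-2143) = 155/168 + 451*(-1/2143) = 155/168 - 451/2143 = 256397/360024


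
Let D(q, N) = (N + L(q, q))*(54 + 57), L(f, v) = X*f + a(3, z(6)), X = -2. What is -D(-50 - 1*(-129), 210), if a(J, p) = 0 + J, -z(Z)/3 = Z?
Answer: -6105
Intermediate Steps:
z(Z) = -3*Z
a(J, p) = J
L(f, v) = 3 - 2*f (L(f, v) = -2*f + 3 = 3 - 2*f)
D(q, N) = 333 - 222*q + 111*N (D(q, N) = (N + (3 - 2*q))*(54 + 57) = (3 + N - 2*q)*111 = 333 - 222*q + 111*N)
-D(-50 - 1*(-129), 210) = -(333 - 222*(-50 - 1*(-129)) + 111*210) = -(333 - 222*(-50 + 129) + 23310) = -(333 - 222*79 + 23310) = -(333 - 17538 + 23310) = -1*6105 = -6105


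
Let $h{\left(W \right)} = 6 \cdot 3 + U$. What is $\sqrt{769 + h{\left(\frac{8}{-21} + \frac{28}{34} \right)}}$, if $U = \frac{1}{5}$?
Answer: $\frac{4 \sqrt{1230}}{5} \approx 28.057$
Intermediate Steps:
$U = \frac{1}{5} \approx 0.2$
$h{\left(W \right)} = \frac{91}{5}$ ($h{\left(W \right)} = 6 \cdot 3 + \frac{1}{5} = 18 + \frac{1}{5} = \frac{91}{5}$)
$\sqrt{769 + h{\left(\frac{8}{-21} + \frac{28}{34} \right)}} = \sqrt{769 + \frac{91}{5}} = \sqrt{\frac{3936}{5}} = \frac{4 \sqrt{1230}}{5}$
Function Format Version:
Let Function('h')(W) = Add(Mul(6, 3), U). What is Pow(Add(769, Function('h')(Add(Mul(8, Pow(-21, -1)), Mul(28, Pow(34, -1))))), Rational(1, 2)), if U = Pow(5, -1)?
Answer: Mul(Rational(4, 5), Pow(1230, Rational(1, 2))) ≈ 28.057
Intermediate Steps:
U = Rational(1, 5) ≈ 0.20000
Function('h')(W) = Rational(91, 5) (Function('h')(W) = Add(Mul(6, 3), Rational(1, 5)) = Add(18, Rational(1, 5)) = Rational(91, 5))
Pow(Add(769, Function('h')(Add(Mul(8, Pow(-21, -1)), Mul(28, Pow(34, -1))))), Rational(1, 2)) = Pow(Add(769, Rational(91, 5)), Rational(1, 2)) = Pow(Rational(3936, 5), Rational(1, 2)) = Mul(Rational(4, 5), Pow(1230, Rational(1, 2)))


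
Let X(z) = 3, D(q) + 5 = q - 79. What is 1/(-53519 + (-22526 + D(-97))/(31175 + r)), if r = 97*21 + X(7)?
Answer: -33215/1777656292 ≈ -1.8685e-5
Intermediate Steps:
D(q) = -84 + q (D(q) = -5 + (q - 79) = -5 + (-79 + q) = -84 + q)
r = 2040 (r = 97*21 + 3 = 2037 + 3 = 2040)
1/(-53519 + (-22526 + D(-97))/(31175 + r)) = 1/(-53519 + (-22526 + (-84 - 97))/(31175 + 2040)) = 1/(-53519 + (-22526 - 181)/33215) = 1/(-53519 - 22707*1/33215) = 1/(-53519 - 22707/33215) = 1/(-1777656292/33215) = -33215/1777656292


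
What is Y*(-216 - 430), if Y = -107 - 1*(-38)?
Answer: 44574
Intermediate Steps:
Y = -69 (Y = -107 + 38 = -69)
Y*(-216 - 430) = -69*(-216 - 430) = -69*(-646) = 44574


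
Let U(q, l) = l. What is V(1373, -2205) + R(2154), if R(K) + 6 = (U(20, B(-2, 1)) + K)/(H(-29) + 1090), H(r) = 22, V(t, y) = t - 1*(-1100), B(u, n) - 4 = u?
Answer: 686365/278 ≈ 2468.9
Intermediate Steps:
B(u, n) = 4 + u
V(t, y) = 1100 + t (V(t, y) = t + 1100 = 1100 + t)
R(K) = -3335/556 + K/1112 (R(K) = -6 + ((4 - 2) + K)/(22 + 1090) = -6 + (2 + K)/1112 = -6 + (2 + K)*(1/1112) = -6 + (1/556 + K/1112) = -3335/556 + K/1112)
V(1373, -2205) + R(2154) = (1100 + 1373) + (-3335/556 + (1/1112)*2154) = 2473 + (-3335/556 + 1077/556) = 2473 - 1129/278 = 686365/278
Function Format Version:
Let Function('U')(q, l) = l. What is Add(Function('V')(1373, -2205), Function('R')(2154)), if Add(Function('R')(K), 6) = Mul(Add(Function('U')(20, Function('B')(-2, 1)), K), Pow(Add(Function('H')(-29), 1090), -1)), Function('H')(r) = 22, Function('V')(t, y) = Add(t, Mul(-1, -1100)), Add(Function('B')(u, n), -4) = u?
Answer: Rational(686365, 278) ≈ 2468.9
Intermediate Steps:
Function('B')(u, n) = Add(4, u)
Function('V')(t, y) = Add(1100, t) (Function('V')(t, y) = Add(t, 1100) = Add(1100, t))
Function('R')(K) = Add(Rational(-3335, 556), Mul(Rational(1, 1112), K)) (Function('R')(K) = Add(-6, Mul(Add(Add(4, -2), K), Pow(Add(22, 1090), -1))) = Add(-6, Mul(Add(2, K), Pow(1112, -1))) = Add(-6, Mul(Add(2, K), Rational(1, 1112))) = Add(-6, Add(Rational(1, 556), Mul(Rational(1, 1112), K))) = Add(Rational(-3335, 556), Mul(Rational(1, 1112), K)))
Add(Function('V')(1373, -2205), Function('R')(2154)) = Add(Add(1100, 1373), Add(Rational(-3335, 556), Mul(Rational(1, 1112), 2154))) = Add(2473, Add(Rational(-3335, 556), Rational(1077, 556))) = Add(2473, Rational(-1129, 278)) = Rational(686365, 278)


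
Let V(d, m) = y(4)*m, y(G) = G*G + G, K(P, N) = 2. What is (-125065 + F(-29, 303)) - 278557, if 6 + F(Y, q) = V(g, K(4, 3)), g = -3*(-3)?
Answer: -403588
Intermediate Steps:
g = 9
y(G) = G + G² (y(G) = G² + G = G + G²)
V(d, m) = 20*m (V(d, m) = (4*(1 + 4))*m = (4*5)*m = 20*m)
F(Y, q) = 34 (F(Y, q) = -6 + 20*2 = -6 + 40 = 34)
(-125065 + F(-29, 303)) - 278557 = (-125065 + 34) - 278557 = -125031 - 278557 = -403588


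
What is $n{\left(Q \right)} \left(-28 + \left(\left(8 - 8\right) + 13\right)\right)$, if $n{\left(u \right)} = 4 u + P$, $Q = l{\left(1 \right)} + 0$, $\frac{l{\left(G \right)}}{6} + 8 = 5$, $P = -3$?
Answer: $1125$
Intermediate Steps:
$l{\left(G \right)} = -18$ ($l{\left(G \right)} = -48 + 6 \cdot 5 = -48 + 30 = -18$)
$Q = -18$ ($Q = -18 + 0 = -18$)
$n{\left(u \right)} = -3 + 4 u$ ($n{\left(u \right)} = 4 u - 3 = -3 + 4 u$)
$n{\left(Q \right)} \left(-28 + \left(\left(8 - 8\right) + 13\right)\right) = \left(-3 + 4 \left(-18\right)\right) \left(-28 + \left(\left(8 - 8\right) + 13\right)\right) = \left(-3 - 72\right) \left(-28 + \left(0 + 13\right)\right) = - 75 \left(-28 + 13\right) = \left(-75\right) \left(-15\right) = 1125$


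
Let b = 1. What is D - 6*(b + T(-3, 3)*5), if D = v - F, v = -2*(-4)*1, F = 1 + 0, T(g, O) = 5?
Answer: -149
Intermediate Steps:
F = 1
v = 8 (v = 8*1 = 8)
D = 7 (D = 8 - 1*1 = 8 - 1 = 7)
D - 6*(b + T(-3, 3)*5) = 7 - 6*(1 + 5*5) = 7 - 6*(1 + 25) = 7 - 6*26 = 7 - 156 = -149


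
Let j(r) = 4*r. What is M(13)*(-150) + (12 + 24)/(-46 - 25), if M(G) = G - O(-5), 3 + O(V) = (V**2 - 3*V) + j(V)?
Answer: 42564/71 ≈ 599.49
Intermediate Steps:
O(V) = -3 + V + V**2 (O(V) = -3 + ((V**2 - 3*V) + 4*V) = -3 + (V + V**2) = -3 + V + V**2)
M(G) = -17 + G (M(G) = G - (-3 - 5 + (-5)**2) = G - (-3 - 5 + 25) = G - 1*17 = G - 17 = -17 + G)
M(13)*(-150) + (12 + 24)/(-46 - 25) = (-17 + 13)*(-150) + (12 + 24)/(-46 - 25) = -4*(-150) + 36/(-71) = 600 + 36*(-1/71) = 600 - 36/71 = 42564/71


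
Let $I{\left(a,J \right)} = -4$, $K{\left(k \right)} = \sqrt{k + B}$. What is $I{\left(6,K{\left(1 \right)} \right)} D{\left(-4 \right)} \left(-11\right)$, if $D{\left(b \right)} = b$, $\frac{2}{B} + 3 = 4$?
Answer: $-176$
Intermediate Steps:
$B = 2$ ($B = \frac{2}{-3 + 4} = \frac{2}{1} = 2 \cdot 1 = 2$)
$K{\left(k \right)} = \sqrt{2 + k}$ ($K{\left(k \right)} = \sqrt{k + 2} = \sqrt{2 + k}$)
$I{\left(6,K{\left(1 \right)} \right)} D{\left(-4 \right)} \left(-11\right) = \left(-4\right) \left(-4\right) \left(-11\right) = 16 \left(-11\right) = -176$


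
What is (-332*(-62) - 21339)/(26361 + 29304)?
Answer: -151/11133 ≈ -0.013563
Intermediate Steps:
(-332*(-62) - 21339)/(26361 + 29304) = (20584 - 21339)/55665 = -755*1/55665 = -151/11133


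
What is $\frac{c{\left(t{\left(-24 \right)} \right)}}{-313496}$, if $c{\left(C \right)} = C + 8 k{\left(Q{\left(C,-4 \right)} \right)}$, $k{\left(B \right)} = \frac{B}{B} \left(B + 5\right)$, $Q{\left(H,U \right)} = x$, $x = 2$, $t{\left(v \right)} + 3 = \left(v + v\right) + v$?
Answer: $\frac{19}{313496} \approx 6.0607 \cdot 10^{-5}$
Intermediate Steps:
$t{\left(v \right)} = -3 + 3 v$ ($t{\left(v \right)} = -3 + \left(\left(v + v\right) + v\right) = -3 + \left(2 v + v\right) = -3 + 3 v$)
$Q{\left(H,U \right)} = 2$
$k{\left(B \right)} = 5 + B$ ($k{\left(B \right)} = 1 \left(5 + B\right) = 5 + B$)
$c{\left(C \right)} = 56 + C$ ($c{\left(C \right)} = C + 8 \left(5 + 2\right) = C + 8 \cdot 7 = C + 56 = 56 + C$)
$\frac{c{\left(t{\left(-24 \right)} \right)}}{-313496} = \frac{56 + \left(-3 + 3 \left(-24\right)\right)}{-313496} = \left(56 - 75\right) \left(- \frac{1}{313496}\right) = \left(-19\right) \left(- \frac{1}{313496}\right) = \frac{19}{313496}$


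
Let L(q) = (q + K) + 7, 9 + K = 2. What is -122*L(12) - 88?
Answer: -1552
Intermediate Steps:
K = -7 (K = -9 + 2 = -7)
L(q) = q (L(q) = (q - 7) + 7 = (-7 + q) + 7 = q)
-122*L(12) - 88 = -122*12 - 88 = -1464 - 88 = -1552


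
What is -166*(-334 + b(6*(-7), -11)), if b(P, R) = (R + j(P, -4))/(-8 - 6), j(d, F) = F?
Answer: 386863/7 ≈ 55266.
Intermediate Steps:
b(P, R) = 2/7 - R/14 (b(P, R) = (R - 4)/(-8 - 6) = (-4 + R)/(-14) = (-4 + R)*(-1/14) = 2/7 - R/14)
-166*(-334 + b(6*(-7), -11)) = -166*(-334 + (2/7 - 1/14*(-11))) = -166*(-334 + (2/7 + 11/14)) = -166*(-334 + 15/14) = -166*(-4661/14) = 386863/7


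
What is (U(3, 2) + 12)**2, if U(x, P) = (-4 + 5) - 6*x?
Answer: 25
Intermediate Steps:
U(x, P) = 1 - 6*x
(U(3, 2) + 12)**2 = ((1 - 6*3) + 12)**2 = ((1 - 18) + 12)**2 = (-17 + 12)**2 = (-5)**2 = 25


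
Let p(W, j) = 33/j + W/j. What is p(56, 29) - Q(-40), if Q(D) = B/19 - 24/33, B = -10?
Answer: 26199/6061 ≈ 4.3226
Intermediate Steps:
Q(D) = -262/209 (Q(D) = -10/19 - 24/33 = -10*1/19 - 24*1/33 = -10/19 - 8/11 = -262/209)
p(56, 29) - Q(-40) = (33 + 56)/29 - 1*(-262/209) = (1/29)*89 + 262/209 = 89/29 + 262/209 = 26199/6061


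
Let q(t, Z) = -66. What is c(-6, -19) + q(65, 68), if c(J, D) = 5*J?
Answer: -96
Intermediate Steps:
c(-6, -19) + q(65, 68) = 5*(-6) - 66 = -30 - 66 = -96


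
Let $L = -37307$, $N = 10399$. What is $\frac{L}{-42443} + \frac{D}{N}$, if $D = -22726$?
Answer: $- \frac{576604125}{441364757} \approx -1.3064$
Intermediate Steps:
$\frac{L}{-42443} + \frac{D}{N} = - \frac{37307}{-42443} - \frac{22726}{10399} = \left(-37307\right) \left(- \frac{1}{42443}\right) - \frac{22726}{10399} = \frac{37307}{42443} - \frac{22726}{10399} = - \frac{576604125}{441364757}$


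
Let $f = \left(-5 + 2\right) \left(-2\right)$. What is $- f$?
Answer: $-6$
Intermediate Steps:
$f = 6$ ($f = \left(-3\right) \left(-2\right) = 6$)
$- f = \left(-1\right) 6 = -6$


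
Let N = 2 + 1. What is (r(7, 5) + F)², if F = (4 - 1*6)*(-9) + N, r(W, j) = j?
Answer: 676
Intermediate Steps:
N = 3
F = 21 (F = (4 - 1*6)*(-9) + 3 = (4 - 6)*(-9) + 3 = -2*(-9) + 3 = 18 + 3 = 21)
(r(7, 5) + F)² = (5 + 21)² = 26² = 676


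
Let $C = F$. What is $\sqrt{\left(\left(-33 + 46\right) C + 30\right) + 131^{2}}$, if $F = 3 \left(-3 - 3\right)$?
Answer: $\sqrt{16957} \approx 130.22$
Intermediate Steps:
$F = -18$ ($F = 3 \left(-6\right) = -18$)
$C = -18$
$\sqrt{\left(\left(-33 + 46\right) C + 30\right) + 131^{2}} = \sqrt{\left(\left(-33 + 46\right) \left(-18\right) + 30\right) + 131^{2}} = \sqrt{\left(13 \left(-18\right) + 30\right) + 17161} = \sqrt{\left(-234 + 30\right) + 17161} = \sqrt{-204 + 17161} = \sqrt{16957}$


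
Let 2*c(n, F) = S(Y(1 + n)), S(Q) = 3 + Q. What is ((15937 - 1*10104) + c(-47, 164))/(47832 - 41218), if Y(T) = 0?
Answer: 11669/13228 ≈ 0.88214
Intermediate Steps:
c(n, F) = 3/2 (c(n, F) = (3 + 0)/2 = (½)*3 = 3/2)
((15937 - 1*10104) + c(-47, 164))/(47832 - 41218) = ((15937 - 1*10104) + 3/2)/(47832 - 41218) = ((15937 - 10104) + 3/2)/6614 = (5833 + 3/2)*(1/6614) = (11669/2)*(1/6614) = 11669/13228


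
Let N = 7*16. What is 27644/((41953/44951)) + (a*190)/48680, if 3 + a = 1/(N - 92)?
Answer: 120981966198527/4084544080 ≈ 29619.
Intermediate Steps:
N = 112
a = -59/20 (a = -3 + 1/(112 - 92) = -3 + 1/20 = -59/20 ≈ -2.9500)
27644/((41953/44951)) + (a*190)/48680 = 27644/((41953/44951)) - 59/20*190/48680 = 27644/((41953*(1/44951))) - 1121/2*1/48680 = 27644/(41953/44951) - 1121/97360 = 27644*(44951/41953) - 1121/97360 = 1242625444/41953 - 1121/97360 = 120981966198527/4084544080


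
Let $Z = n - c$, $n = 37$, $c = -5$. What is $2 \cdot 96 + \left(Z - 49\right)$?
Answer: $185$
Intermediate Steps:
$Z = 42$ ($Z = 37 - -5 = 37 + 5 = 42$)
$2 \cdot 96 + \left(Z - 49\right) = 2 \cdot 96 + \left(42 - 49\right) = 192 + \left(42 - 49\right) = 192 - 7 = 185$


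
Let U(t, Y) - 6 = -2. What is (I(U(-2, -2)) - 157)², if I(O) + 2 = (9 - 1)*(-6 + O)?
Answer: 30625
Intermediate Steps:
U(t, Y) = 4 (U(t, Y) = 6 - 2 = 4)
I(O) = -50 + 8*O (I(O) = -2 + (9 - 1)*(-6 + O) = -2 + 8*(-6 + O) = -2 + (-48 + 8*O) = -50 + 8*O)
(I(U(-2, -2)) - 157)² = ((-50 + 8*4) - 157)² = ((-50 + 32) - 157)² = (-18 - 157)² = (-175)² = 30625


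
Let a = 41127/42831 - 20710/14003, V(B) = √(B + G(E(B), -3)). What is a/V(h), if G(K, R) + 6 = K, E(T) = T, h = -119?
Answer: 5458397*I*√61/1283702178 ≈ 0.03321*I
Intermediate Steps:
G(K, R) = -6 + K
V(B) = √(-6 + 2*B) (V(B) = √(B + (-6 + B)) = √(-6 + 2*B))
a = -5458397/10522149 (a = 41127*(1/42831) - 20710*1/14003 = 13709/14277 - 1090/737 = -5458397/10522149 ≈ -0.51875)
a/V(h) = -5458397/(10522149*√(-6 + 2*(-119))) = -5458397/(10522149*√(-6 - 238)) = -5458397*(-I*√61/122)/10522149 = -(-5458397)*I*√61/1283702178 = 5458397*I*√61/1283702178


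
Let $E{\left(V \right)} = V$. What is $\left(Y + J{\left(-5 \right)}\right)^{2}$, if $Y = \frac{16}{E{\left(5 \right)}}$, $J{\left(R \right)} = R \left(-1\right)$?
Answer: $\frac{1681}{25} \approx 67.24$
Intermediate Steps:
$J{\left(R \right)} = - R$
$Y = \frac{16}{5} \approx 3.2$
$\left(Y + J{\left(-5 \right)}\right)^{2} = \left(\frac{16}{5} - -5\right)^{2} = \left(\frac{16}{5} + 5\right)^{2} = \left(\frac{41}{5}\right)^{2} = \frac{1681}{25}$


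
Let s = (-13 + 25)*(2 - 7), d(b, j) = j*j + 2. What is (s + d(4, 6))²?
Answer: 484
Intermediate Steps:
d(b, j) = 2 + j² (d(b, j) = j² + 2 = 2 + j²)
s = -60 (s = 12*(-5) = -60)
(s + d(4, 6))² = (-60 + (2 + 6²))² = (-60 + (2 + 36))² = (-60 + 38)² = (-22)² = 484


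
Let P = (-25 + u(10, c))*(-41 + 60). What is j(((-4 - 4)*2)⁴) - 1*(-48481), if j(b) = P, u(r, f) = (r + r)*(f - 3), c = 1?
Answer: 47246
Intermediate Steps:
u(r, f) = 2*r*(-3 + f) (u(r, f) = (2*r)*(-3 + f) = 2*r*(-3 + f))
P = -1235 (P = (-25 + 2*10*(-3 + 1))*(-41 + 60) = (-25 + 2*10*(-2))*19 = (-25 - 40)*19 = -65*19 = -1235)
j(b) = -1235
j(((-4 - 4)*2)⁴) - 1*(-48481) = -1235 - 1*(-48481) = -1235 + 48481 = 47246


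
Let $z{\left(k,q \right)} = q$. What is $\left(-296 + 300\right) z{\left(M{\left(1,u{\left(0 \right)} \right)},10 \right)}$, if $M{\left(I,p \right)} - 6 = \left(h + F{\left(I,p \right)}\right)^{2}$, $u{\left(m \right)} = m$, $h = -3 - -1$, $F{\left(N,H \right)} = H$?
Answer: $40$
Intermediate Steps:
$h = -2$ ($h = -3 + 1 = -2$)
$M{\left(I,p \right)} = 6 + \left(-2 + p\right)^{2}$
$\left(-296 + 300\right) z{\left(M{\left(1,u{\left(0 \right)} \right)},10 \right)} = \left(-296 + 300\right) 10 = 4 \cdot 10 = 40$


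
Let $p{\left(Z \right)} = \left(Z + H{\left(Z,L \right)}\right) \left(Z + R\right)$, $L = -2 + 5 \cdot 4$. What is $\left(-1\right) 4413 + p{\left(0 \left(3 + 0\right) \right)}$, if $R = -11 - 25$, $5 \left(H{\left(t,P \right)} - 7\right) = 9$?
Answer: $- \frac{23649}{5} \approx -4729.8$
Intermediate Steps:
$L = 18$ ($L = -2 + 20 = 18$)
$H{\left(t,P \right)} = \frac{44}{5}$ ($H{\left(t,P \right)} = 7 + \frac{1}{5} \cdot 9 = 7 + \frac{9}{5} = \frac{44}{5}$)
$R = -36$
$p{\left(Z \right)} = \left(-36 + Z\right) \left(\frac{44}{5} + Z\right)$ ($p{\left(Z \right)} = \left(Z + \frac{44}{5}\right) \left(Z - 36\right) = \left(\frac{44}{5} + Z\right) \left(-36 + Z\right) = \left(-36 + Z\right) \left(\frac{44}{5} + Z\right)$)
$\left(-1\right) 4413 + p{\left(0 \left(3 + 0\right) \right)} = \left(-1\right) 4413 - \left(\frac{1584}{5} + 0 + \frac{136}{5} \cdot 0 \left(3 + 0\right)\right) = -4413 - \left(\frac{1584}{5} + 0 + \frac{136}{5} \cdot 0 \cdot 3\right) = -4413 - \left(\frac{1584}{5} - 0^{2}\right) = -4413 + \left(- \frac{1584}{5} + 0 + 0\right) = -4413 - \frac{1584}{5} = - \frac{23649}{5}$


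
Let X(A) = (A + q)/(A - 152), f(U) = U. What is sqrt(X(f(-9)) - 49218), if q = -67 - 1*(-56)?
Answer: I*sqrt(1275776558)/161 ≈ 221.85*I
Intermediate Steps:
q = -11 (q = -67 + 56 = -11)
X(A) = (-11 + A)/(-152 + A) (X(A) = (A - 11)/(A - 152) = (-11 + A)/(-152 + A))
sqrt(X(f(-9)) - 49218) = sqrt((-11 - 9)/(-152 - 9) - 49218) = sqrt(-20/(-161) - 49218) = sqrt(-1/161*(-20) - 49218) = sqrt(20/161 - 49218) = sqrt(-7924078/161) = I*sqrt(1275776558)/161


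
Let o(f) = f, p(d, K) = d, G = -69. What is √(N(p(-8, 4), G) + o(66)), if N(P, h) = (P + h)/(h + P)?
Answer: √67 ≈ 8.1853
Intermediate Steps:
N(P, h) = 1 (N(P, h) = (P + h)/(P + h) = 1)
√(N(p(-8, 4), G) + o(66)) = √(1 + 66) = √67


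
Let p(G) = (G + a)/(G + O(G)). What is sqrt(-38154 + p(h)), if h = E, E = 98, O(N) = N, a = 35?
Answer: I*sqrt(7478051)/14 ≈ 195.33*I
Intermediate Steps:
h = 98
p(G) = (35 + G)/(2*G) (p(G) = (G + 35)/(G + G) = (35 + G)/((2*G)) = (35 + G)*(1/(2*G)) = (35 + G)/(2*G))
sqrt(-38154 + p(h)) = sqrt(-38154 + (1/2)*(35 + 98)/98) = sqrt(-38154 + (1/2)*(1/98)*133) = sqrt(-38154 + 19/28) = sqrt(-1068293/28) = I*sqrt(7478051)/14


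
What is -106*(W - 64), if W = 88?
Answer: -2544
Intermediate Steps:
-106*(W - 64) = -106*(88 - 64) = -106*24 = -2544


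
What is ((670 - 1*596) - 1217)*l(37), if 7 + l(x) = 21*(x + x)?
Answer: -1768221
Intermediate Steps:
l(x) = -7 + 42*x (l(x) = -7 + 21*(x + x) = -7 + 21*(2*x) = -7 + 42*x)
((670 - 1*596) - 1217)*l(37) = ((670 - 1*596) - 1217)*(-7 + 42*37) = ((670 - 596) - 1217)*(-7 + 1554) = (74 - 1217)*1547 = -1143*1547 = -1768221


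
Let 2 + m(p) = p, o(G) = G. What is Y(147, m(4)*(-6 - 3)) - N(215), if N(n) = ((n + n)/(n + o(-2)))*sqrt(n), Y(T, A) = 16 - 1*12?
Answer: 4 - 430*sqrt(215)/213 ≈ -25.601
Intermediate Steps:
m(p) = -2 + p
Y(T, A) = 4 (Y(T, A) = 16 - 12 = 4)
N(n) = 2*n**(3/2)/(-2 + n) (N(n) = ((n + n)/(n - 2))*sqrt(n) = ((2*n)/(-2 + n))*sqrt(n) = (2*n/(-2 + n))*sqrt(n) = 2*n**(3/2)/(-2 + n))
Y(147, m(4)*(-6 - 3)) - N(215) = 4 - 2*215**(3/2)/(-2 + 215) = 4 - 2*215*sqrt(215)/213 = 4 - 430*sqrt(215)/213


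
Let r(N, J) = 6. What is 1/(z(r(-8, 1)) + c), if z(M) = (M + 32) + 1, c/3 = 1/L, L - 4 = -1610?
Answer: 1606/62631 ≈ 0.025642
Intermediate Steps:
L = -1606 (L = 4 - 1610 = -1606)
c = -3/1606 (c = 3/(-1606) = 3*(-1/1606) = -3/1606 ≈ -0.0018680)
z(M) = 33 + M (z(M) = (32 + M) + 1 = 33 + M)
1/(z(r(-8, 1)) + c) = 1/((33 + 6) - 3/1606) = 1/(39 - 3/1606) = 1/(62631/1606) = 1606/62631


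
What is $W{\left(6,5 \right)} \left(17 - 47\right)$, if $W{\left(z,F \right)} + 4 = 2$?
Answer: $60$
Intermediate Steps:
$W{\left(z,F \right)} = -2$ ($W{\left(z,F \right)} = -4 + 2 = -2$)
$W{\left(6,5 \right)} \left(17 - 47\right) = - 2 \left(17 - 47\right) = \left(-2\right) \left(-30\right) = 60$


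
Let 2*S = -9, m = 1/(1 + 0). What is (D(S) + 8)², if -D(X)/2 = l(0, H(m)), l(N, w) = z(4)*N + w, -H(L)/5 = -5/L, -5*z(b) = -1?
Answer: 1764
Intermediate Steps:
z(b) = ⅕ (z(b) = -⅕*(-1) = ⅕)
m = 1 (m = 1/1 = 1)
H(L) = 25/L (H(L) = -(-25)/L = 25/L)
S = -9/2 (S = (½)*(-9) = -9/2 ≈ -4.5000)
l(N, w) = w + N/5 (l(N, w) = N/5 + w = w + N/5)
D(X) = -50 (D(X) = -2*(25/1 + (⅕)*0) = -2*(25*1 + 0) = -2*(25 + 0) = -2*25 = -50)
(D(S) + 8)² = (-50 + 8)² = (-42)² = 1764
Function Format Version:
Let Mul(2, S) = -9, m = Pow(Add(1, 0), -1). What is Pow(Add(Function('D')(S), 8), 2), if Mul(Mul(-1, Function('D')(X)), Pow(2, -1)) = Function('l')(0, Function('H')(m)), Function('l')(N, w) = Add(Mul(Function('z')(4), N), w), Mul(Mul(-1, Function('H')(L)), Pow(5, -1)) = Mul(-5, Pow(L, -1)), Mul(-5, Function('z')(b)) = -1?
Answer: 1764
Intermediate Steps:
Function('z')(b) = Rational(1, 5) (Function('z')(b) = Mul(Rational(-1, 5), -1) = Rational(1, 5))
m = 1 (m = Pow(1, -1) = 1)
Function('H')(L) = Mul(25, Pow(L, -1)) (Function('H')(L) = Mul(-5, Mul(-5, Pow(L, -1))) = Mul(25, Pow(L, -1)))
S = Rational(-9, 2) (S = Mul(Rational(1, 2), -9) = Rational(-9, 2) ≈ -4.5000)
Function('l')(N, w) = Add(w, Mul(Rational(1, 5), N)) (Function('l')(N, w) = Add(Mul(Rational(1, 5), N), w) = Add(w, Mul(Rational(1, 5), N)))
Function('D')(X) = -50 (Function('D')(X) = Mul(-2, Add(Mul(25, Pow(1, -1)), Mul(Rational(1, 5), 0))) = Mul(-2, Add(Mul(25, 1), 0)) = Mul(-2, Add(25, 0)) = Mul(-2, 25) = -50)
Pow(Add(Function('D')(S), 8), 2) = Pow(Add(-50, 8), 2) = Pow(-42, 2) = 1764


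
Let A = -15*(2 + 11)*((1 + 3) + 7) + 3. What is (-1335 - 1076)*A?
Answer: 5164362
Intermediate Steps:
A = -2142 (A = -195*(4 + 7) + 3 = -195*11 + 3 = -15*143 + 3 = -2145 + 3 = -2142)
(-1335 - 1076)*A = (-1335 - 1076)*(-2142) = -2411*(-2142) = 5164362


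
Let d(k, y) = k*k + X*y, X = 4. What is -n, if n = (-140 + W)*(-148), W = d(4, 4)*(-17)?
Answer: -101232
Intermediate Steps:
d(k, y) = k**2 + 4*y (d(k, y) = k*k + 4*y = k**2 + 4*y)
W = -544 (W = (4**2 + 4*4)*(-17) = (16 + 16)*(-17) = 32*(-17) = -544)
n = 101232 (n = (-140 - 544)*(-148) = -684*(-148) = 101232)
-n = -1*101232 = -101232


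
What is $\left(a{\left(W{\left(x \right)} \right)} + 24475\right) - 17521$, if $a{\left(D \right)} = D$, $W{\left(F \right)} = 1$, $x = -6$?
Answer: $6955$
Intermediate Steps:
$\left(a{\left(W{\left(x \right)} \right)} + 24475\right) - 17521 = \left(1 + 24475\right) - 17521 = 24476 - 17521 = 6955$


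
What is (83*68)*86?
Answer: 485384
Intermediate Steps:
(83*68)*86 = 5644*86 = 485384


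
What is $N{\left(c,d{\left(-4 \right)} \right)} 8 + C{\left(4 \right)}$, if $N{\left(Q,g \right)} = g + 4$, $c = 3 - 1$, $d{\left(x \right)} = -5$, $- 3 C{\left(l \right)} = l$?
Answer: $- \frac{28}{3} \approx -9.3333$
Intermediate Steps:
$C{\left(l \right)} = - \frac{l}{3}$
$c = 2$ ($c = 3 - 1 = 2$)
$N{\left(Q,g \right)} = 4 + g$
$N{\left(c,d{\left(-4 \right)} \right)} 8 + C{\left(4 \right)} = \left(4 - 5\right) 8 - \frac{4}{3} = \left(-1\right) 8 - \frac{4}{3} = -8 - \frac{4}{3} = - \frac{28}{3}$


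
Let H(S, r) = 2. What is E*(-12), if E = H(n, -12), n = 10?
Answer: -24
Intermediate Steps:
E = 2
E*(-12) = 2*(-12) = -24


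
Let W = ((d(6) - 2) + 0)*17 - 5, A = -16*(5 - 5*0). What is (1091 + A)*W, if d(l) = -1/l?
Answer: -84587/2 ≈ -42294.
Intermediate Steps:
A = -80 (A = -16*(5 + 0) = -16*5 = -80)
W = -251/6 (W = ((-1/6 - 2) + 0)*17 - 5 = (-13/6 + 0)*17 - 5 = -13/6*17 - 5 = -221/6 - 5 = -251/6 ≈ -41.833)
(1091 + A)*W = (1091 - 80)*(-251/6) = 1011*(-251/6) = -84587/2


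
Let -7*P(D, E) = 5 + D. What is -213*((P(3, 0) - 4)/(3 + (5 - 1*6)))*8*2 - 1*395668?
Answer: -2708332/7 ≈ -3.8690e+5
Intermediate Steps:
P(D, E) = -5/7 - D/7 (P(D, E) = -(5 + D)/7 = -5/7 - D/7)
-213*((P(3, 0) - 4)/(3 + (5 - 1*6)))*8*2 - 1*395668 = -213*(((-5/7 - ⅐*3) - 4)/(3 + (5 - 1*6)))*8*2 - 1*395668 = -213*(((-5/7 - 3/7) - 4)/(3 + (5 - 6)))*8*2 - 395668 = -213*((-8/7 - 4)/(3 - 1))*8*2 - 395668 = -213*-36/7/2*8*2 - 395668 = -213*-36/7*½*8*2 - 395668 = -213*(-18/7*8)*2 - 395668 = -(-30672)*2/7 - 395668 = -213*(-288/7) - 395668 = 61344/7 - 395668 = -2708332/7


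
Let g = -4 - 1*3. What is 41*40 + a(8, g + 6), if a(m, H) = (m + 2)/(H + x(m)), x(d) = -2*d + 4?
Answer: 21310/13 ≈ 1639.2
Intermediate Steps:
g = -7 (g = -4 - 3 = -7)
x(d) = 4 - 2*d
a(m, H) = (2 + m)/(4 + H - 2*m) (a(m, H) = (m + 2)/(H + (4 - 2*m)) = (2 + m)/(4 + H - 2*m))
41*40 + a(8, g + 6) = 41*40 + (2 + 8)/(4 + (-7 + 6) - 2*8) = 1640 + 10/(4 - 1 - 16) = 1640 + 10/(-13) = 1640 - 1/13*10 = 1640 - 10/13 = 21310/13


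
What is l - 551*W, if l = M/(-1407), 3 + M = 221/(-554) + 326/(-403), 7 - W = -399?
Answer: -23424227654717/104709878 ≈ -2.2371e+5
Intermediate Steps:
W = 406 (W = 7 - 1*(-399) = 7 + 399 = 406)
M = -939453/223262 (M = -3 + (221/(-554) + 326/(-403)) = -3 + (221*(-1/554) + 326*(-1/403)) = -3 + (-221/554 - 326/403) = -3 - 269667/223262 = -939453/223262 ≈ -4.2078)
l = 313151/104709878 (l = -939453/223262/(-1407) = -939453/223262*(-1/1407) = 313151/104709878 ≈ 0.0029907)
l - 551*W = 313151/104709878 - 551*406 = 313151/104709878 - 223706 = -23424227654717/104709878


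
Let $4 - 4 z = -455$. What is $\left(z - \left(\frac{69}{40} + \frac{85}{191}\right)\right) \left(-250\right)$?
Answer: $- \frac{21502775}{764} \approx -28145.0$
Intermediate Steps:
$z = \frac{459}{4}$ ($z = 1 - - \frac{455}{4} = 1 + \frac{455}{4} = \frac{459}{4} \approx 114.75$)
$\left(z - \left(\frac{69}{40} + \frac{85}{191}\right)\right) \left(-250\right) = \left(\frac{459}{4} - \left(\frac{69}{40} + \frac{85}{191}\right)\right) \left(-250\right) = \left(\frac{459}{4} - \frac{16579}{7640}\right) \left(-250\right) = \frac{860111}{7640} \left(-250\right) = - \frac{21502775}{764}$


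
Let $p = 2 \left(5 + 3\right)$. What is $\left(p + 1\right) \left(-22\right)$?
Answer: $-374$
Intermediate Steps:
$p = 16$ ($p = 2 \cdot 8 = 16$)
$\left(p + 1\right) \left(-22\right) = \left(16 + 1\right) \left(-22\right) = 17 \left(-22\right) = -374$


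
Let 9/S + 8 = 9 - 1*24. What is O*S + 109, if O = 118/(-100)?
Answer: 125881/1150 ≈ 109.46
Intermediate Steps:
O = -59/50 (O = 118*(-1/100) = -59/50 ≈ -1.1800)
S = -9/23 (S = 9/(-8 + (9 - 1*24)) = 9/(-8 + (9 - 24)) = 9/(-8 - 15) = 9/(-23) = 9*(-1/23) = -9/23 ≈ -0.39130)
O*S + 109 = -59/50*(-9/23) + 109 = 531/1150 + 109 = 125881/1150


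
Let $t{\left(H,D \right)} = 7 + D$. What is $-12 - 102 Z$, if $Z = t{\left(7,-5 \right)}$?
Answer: $-216$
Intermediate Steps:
$Z = 2$ ($Z = 7 - 5 = 2$)
$-12 - 102 Z = -12 - 204 = -216$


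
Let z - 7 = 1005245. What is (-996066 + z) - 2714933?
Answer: -2705747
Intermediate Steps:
z = 1005252 (z = 7 + 1005245 = 1005252)
(-996066 + z) - 2714933 = (-996066 + 1005252) - 2714933 = 9186 - 2714933 = -2705747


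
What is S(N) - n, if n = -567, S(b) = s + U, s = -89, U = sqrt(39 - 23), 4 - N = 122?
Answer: 482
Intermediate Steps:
N = -118 (N = 4 - 1*122 = 4 - 122 = -118)
U = 4 (U = sqrt(16) = 4)
S(b) = -85 (S(b) = -89 + 4 = -85)
S(N) - n = -85 - 1*(-567) = -85 + 567 = 482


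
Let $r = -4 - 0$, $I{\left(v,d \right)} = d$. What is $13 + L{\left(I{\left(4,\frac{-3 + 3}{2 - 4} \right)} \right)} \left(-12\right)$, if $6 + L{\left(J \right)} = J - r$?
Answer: $37$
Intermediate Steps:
$r = -4$ ($r = -4 + 0 = -4$)
$L{\left(J \right)} = -2 + J$ ($L{\left(J \right)} = -6 + \left(J - -4\right) = -6 + \left(J + 4\right) = -6 + \left(4 + J\right) = -2 + J$)
$13 + L{\left(I{\left(4,\frac{-3 + 3}{2 - 4} \right)} \right)} \left(-12\right) = 13 + \left(-2 + \frac{-3 + 3}{2 - 4}\right) \left(-12\right) = 13 + \left(-2 + \frac{0}{-2}\right) \left(-12\right) = 13 + \left(-2 + 0 \left(- \frac{1}{2}\right)\right) \left(-12\right) = 13 + \left(-2 + 0\right) \left(-12\right) = 13 - -24 = 13 + 24 = 37$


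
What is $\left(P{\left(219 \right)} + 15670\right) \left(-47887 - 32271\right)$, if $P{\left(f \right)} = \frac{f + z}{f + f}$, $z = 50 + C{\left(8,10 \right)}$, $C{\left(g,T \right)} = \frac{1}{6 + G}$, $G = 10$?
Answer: $- \frac{1467154117845}{1168} \approx -1.2561 \cdot 10^{9}$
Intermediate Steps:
$C{\left(g,T \right)} = \frac{1}{16}$ ($C{\left(g,T \right)} = \frac{1}{6 + 10} = \frac{1}{16}$)
$z = \frac{801}{16}$ ($z = 50 + \frac{1}{16} = \frac{801}{16} \approx 50.063$)
$P{\left(f \right)} = \frac{\frac{801}{16} + f}{2 f}$ ($P{\left(f \right)} = \frac{f + \frac{801}{16}}{f + f} = \frac{\frac{801}{16} + f}{2 f}$)
$\left(P{\left(219 \right)} + 15670\right) \left(-47887 - 32271\right) = \left(\frac{801 + 16 \cdot 219}{32 \cdot 219} + 15670\right) \left(-47887 - 32271\right) = \left(\frac{1}{32} \cdot \frac{1}{219} \left(801 + 3504\right) + 15670\right) \left(-80158\right) = \left(\frac{1}{32} \cdot \frac{1}{219} \cdot 4305 + 15670\right) \left(-80158\right) = \left(\frac{1435}{2336} + 15670\right) \left(-80158\right) = \frac{36606555}{2336} \left(-80158\right) = - \frac{1467154117845}{1168}$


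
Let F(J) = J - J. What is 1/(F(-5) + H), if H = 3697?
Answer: 1/3697 ≈ 0.00027049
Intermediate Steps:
F(J) = 0
1/(F(-5) + H) = 1/(0 + 3697) = 1/3697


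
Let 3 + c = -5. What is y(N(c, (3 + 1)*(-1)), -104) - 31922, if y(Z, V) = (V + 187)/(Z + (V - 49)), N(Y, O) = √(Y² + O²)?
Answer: -744721037/23329 - 332*√5/23329 ≈ -31923.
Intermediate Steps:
c = -8 (c = -3 - 5 = -8)
N(Y, O) = √(O² + Y²)
y(Z, V) = (187 + V)/(-49 + V + Z) (y(Z, V) = (187 + V)/(Z + (-49 + V)) = (187 + V)/(-49 + V + Z))
y(N(c, (3 + 1)*(-1)), -104) - 31922 = (187 - 104)/(-49 - 104 + √(((3 + 1)*(-1))² + (-8)²)) - 31922 = 83/(-49 - 104 + √((4*(-1))² + 64)) - 31922 = 83/(-49 - 104 + √((-4)² + 64)) - 31922 = 83/(-49 - 104 + √(16 + 64)) - 31922 = 83/(-49 - 104 + √80) - 31922 = 83/(-49 - 104 + 4*√5) - 31922 = 83/(-153 + 4*√5) - 31922 = -31922 + 83/(-153 + 4*√5)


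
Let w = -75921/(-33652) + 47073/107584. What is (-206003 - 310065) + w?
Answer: -467092872160691/905104192 ≈ -5.1607e+5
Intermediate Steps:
w = 2437996365/905104192 (w = -75921*(-1/33652) + 47073*(1/107584) = 75921/33652 + 47073/107584 = 2437996365/905104192 ≈ 2.6936)
(-206003 - 310065) + w = (-206003 - 310065) + 2437996365/905104192 = -516068 + 2437996365/905104192 = -467092872160691/905104192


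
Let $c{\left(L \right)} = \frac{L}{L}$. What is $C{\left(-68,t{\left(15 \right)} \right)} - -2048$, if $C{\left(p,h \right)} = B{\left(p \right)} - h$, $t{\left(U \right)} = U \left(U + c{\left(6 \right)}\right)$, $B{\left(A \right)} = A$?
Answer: $1740$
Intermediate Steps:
$c{\left(L \right)} = 1$
$t{\left(U \right)} = U \left(1 + U\right)$ ($t{\left(U \right)} = U \left(U + 1\right) = U \left(1 + U\right)$)
$C{\left(p,h \right)} = p - h$
$C{\left(-68,t{\left(15 \right)} \right)} - -2048 = \left(-68 - 15 \left(1 + 15\right)\right) - -2048 = \left(-68 - 15 \cdot 16\right) + 2048 = \left(-68 - 240\right) + 2048 = -308 + 2048 = 1740$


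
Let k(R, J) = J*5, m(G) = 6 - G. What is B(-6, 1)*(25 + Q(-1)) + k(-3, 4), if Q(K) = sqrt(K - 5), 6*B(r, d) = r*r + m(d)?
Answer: 1145/6 + 41*I*sqrt(6)/6 ≈ 190.83 + 16.738*I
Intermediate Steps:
B(r, d) = 1 - d/6 + r**2/6 (B(r, d) = (r*r + (6 - d))/6 = (r**2 + (6 - d))/6 = (6 + r**2 - d)/6 = 1 - d/6 + r**2/6)
k(R, J) = 5*J
Q(K) = sqrt(-5 + K)
B(-6, 1)*(25 + Q(-1)) + k(-3, 4) = (1 - 1/6*1 + (1/6)*(-6)**2)*(25 + sqrt(-5 - 1)) + 5*4 = (1 - 1/6 + (1/6)*36)*(25 + sqrt(-6)) + 20 = (1 - 1/6 + 6)*(25 + I*sqrt(6)) + 20 = 41*(25 + I*sqrt(6))/6 + 20 = (1025/6 + 41*I*sqrt(6)/6) + 20 = 1145/6 + 41*I*sqrt(6)/6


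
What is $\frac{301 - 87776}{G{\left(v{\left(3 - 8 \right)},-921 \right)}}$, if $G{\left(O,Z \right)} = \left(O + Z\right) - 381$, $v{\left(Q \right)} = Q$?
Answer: $\frac{87475}{1307} \approx 66.928$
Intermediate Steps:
$G{\left(O,Z \right)} = -381 + O + Z$
$\frac{301 - 87776}{G{\left(v{\left(3 - 8 \right)},-921 \right)}} = \frac{301 - 87776}{-381 + \left(3 - 8\right) - 921} = - \frac{87475}{-381 - 5 - 921} = - \frac{87475}{-1307} = \left(-87475\right) \left(- \frac{1}{1307}\right) = \frac{87475}{1307}$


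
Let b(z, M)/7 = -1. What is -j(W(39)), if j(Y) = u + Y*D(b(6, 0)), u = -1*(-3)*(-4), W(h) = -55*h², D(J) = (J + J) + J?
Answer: -1756743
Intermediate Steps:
b(z, M) = -7 (b(z, M) = 7*(-1) = -7)
D(J) = 3*J (D(J) = 2*J + J = 3*J)
u = -12 (u = 3*(-4) = -12)
j(Y) = -12 - 21*Y (j(Y) = -12 + Y*(3*(-7)) = -12 + Y*(-21) = -12 - 21*Y)
-j(W(39)) = -(-12 - (-1155)*39²) = -(-12 - (-1155)*1521) = -(-12 - 21*(-83655)) = -(-12 + 1756755) = -1*1756743 = -1756743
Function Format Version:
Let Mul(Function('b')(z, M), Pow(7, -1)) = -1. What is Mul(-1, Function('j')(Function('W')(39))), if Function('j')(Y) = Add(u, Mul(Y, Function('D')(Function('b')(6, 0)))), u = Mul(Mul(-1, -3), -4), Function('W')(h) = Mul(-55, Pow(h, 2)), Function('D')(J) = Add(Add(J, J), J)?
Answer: -1756743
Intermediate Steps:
Function('b')(z, M) = -7 (Function('b')(z, M) = Mul(7, -1) = -7)
Function('D')(J) = Mul(3, J) (Function('D')(J) = Add(Mul(2, J), J) = Mul(3, J))
u = -12 (u = Mul(3, -4) = -12)
Function('j')(Y) = Add(-12, Mul(-21, Y)) (Function('j')(Y) = Add(-12, Mul(Y, Mul(3, -7))) = Add(-12, Mul(Y, -21)) = Add(-12, Mul(-21, Y)))
Mul(-1, Function('j')(Function('W')(39))) = Mul(-1, Add(-12, Mul(-21, Mul(-55, Pow(39, 2))))) = Mul(-1, Add(-12, Mul(-21, Mul(-55, 1521)))) = Mul(-1, Add(-12, Mul(-21, -83655))) = Mul(-1, Add(-12, 1756755)) = Mul(-1, 1756743) = -1756743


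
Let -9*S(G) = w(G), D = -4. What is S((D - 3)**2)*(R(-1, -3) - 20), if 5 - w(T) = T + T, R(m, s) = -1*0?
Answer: -620/3 ≈ -206.67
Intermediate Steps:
R(m, s) = 0
w(T) = 5 - 2*T (w(T) = 5 - (T + T) = 5 - 2*T)
S(G) = -5/9 + 2*G/9 (S(G) = -(5 - 2*G)/9 = -5/9 + 2*G/9)
S((D - 3)**2)*(R(-1, -3) - 20) = (-5/9 + 2*(-4 - 3)**2/9)*(0 - 20) = (-5/9 + (2/9)*(-7)**2)*(-20) = (-5/9 + (2/9)*49)*(-20) = (-5/9 + 98/9)*(-20) = (31/3)*(-20) = -620/3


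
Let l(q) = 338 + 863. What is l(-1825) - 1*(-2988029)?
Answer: 2989230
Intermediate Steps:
l(q) = 1201
l(-1825) - 1*(-2988029) = 1201 - 1*(-2988029) = 1201 + 2988029 = 2989230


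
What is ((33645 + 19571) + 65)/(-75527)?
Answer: -53281/75527 ≈ -0.70546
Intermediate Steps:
((33645 + 19571) + 65)/(-75527) = (53216 + 65)*(-1/75527) = 53281*(-1/75527) = -53281/75527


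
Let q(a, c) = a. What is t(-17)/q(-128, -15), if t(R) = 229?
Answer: -229/128 ≈ -1.7891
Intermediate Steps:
t(-17)/q(-128, -15) = 229/(-128) = 229*(-1/128) = -229/128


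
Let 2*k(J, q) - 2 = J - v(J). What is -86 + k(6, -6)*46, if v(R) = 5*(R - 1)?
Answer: -477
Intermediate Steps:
v(R) = -5 + 5*R (v(R) = 5*(-1 + R) = -5 + 5*R)
k(J, q) = 7/2 - 2*J (k(J, q) = 1 + (J - (-5 + 5*J))/2 = 1 + (J + (5 - 5*J))/2 = 1 + (5 - 4*J)/2 = 1 + (5/2 - 2*J) = 7/2 - 2*J)
-86 + k(6, -6)*46 = -86 + (7/2 - 2*6)*46 = -86 + (7/2 - 12)*46 = -86 - 17/2*46 = -86 - 391 = -477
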